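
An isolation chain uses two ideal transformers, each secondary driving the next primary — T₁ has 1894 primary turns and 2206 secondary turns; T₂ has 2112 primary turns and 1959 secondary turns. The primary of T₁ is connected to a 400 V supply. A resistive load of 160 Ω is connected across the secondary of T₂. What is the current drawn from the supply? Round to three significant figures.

After T₁: V = 400.00 × 2206/1894 = 465.89 V.
After T₂: V = 465.89 × 1959/2112 = 432.14 V.
I_load = 432.14/160 = 2.7009 A, so P_out = 432.14 × 2.7009 = 1167.2 W.
All ideal ⇒ P_in = P_out, so I_supply = 1167.2/400 = 2.92 A.

I_supply ≈ 2.92 A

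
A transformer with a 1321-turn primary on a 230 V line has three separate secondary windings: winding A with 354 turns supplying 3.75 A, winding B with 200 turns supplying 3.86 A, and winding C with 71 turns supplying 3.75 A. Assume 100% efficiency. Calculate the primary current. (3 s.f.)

I_p ≈ 1.79 A

V_A = 230 × 354/1321 = 61.635 V; V_B = 230 × 200/1321 = 34.822 V; V_C = 230 × 71/1321 = 12.362 V.
P_out = V_A I_A + V_B I_B + V_C I_C = 61.635×3.75 + 34.822×3.86 + 12.362×3.75 = 231.13 + 134.41 + 46.357 = 411.90 W.
Ideal ⇒ P_in = P_out, so I_p = P_out/V_p = 411.90/230 = 1.79 A.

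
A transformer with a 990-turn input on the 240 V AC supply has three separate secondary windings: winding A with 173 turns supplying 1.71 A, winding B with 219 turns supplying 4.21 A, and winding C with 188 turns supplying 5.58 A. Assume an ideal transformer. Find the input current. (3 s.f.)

V_A = 240 × 173/990 = 41.939 V; V_B = 240 × 219/990 = 53.091 V; V_C = 240 × 188/990 = 45.576 V.
P_out = V_A I_A + V_B I_B + V_C I_C = 41.939×1.71 + 53.091×4.21 + 45.576×5.58 = 71.716 + 223.51 + 254.31 = 549.54 W.
Ideal ⇒ P_in = P_out, so I_in = P_out/V_in = 549.54/240 = 2.29 A.

I_in ≈ 2.29 A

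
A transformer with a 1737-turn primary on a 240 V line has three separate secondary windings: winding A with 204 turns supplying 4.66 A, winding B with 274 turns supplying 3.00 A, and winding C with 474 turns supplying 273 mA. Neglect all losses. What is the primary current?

I_p ≈ 1.10 A

V_A = 240 × 204/1737 = 28.187 V; V_B = 240 × 274/1737 = 37.858 V; V_C = 240 × 474/1737 = 65.492 V.
P_out = V_A I_A + V_B I_B + V_C I_C = 28.187×4.66 + 37.858×3.00 + 65.492×0.273 = 131.35 + 113.58 + 17.879 = 262.80 W.
Ideal ⇒ P_in = P_out, so I_p = P_out/V_p = 262.80/240 = 1.10 A.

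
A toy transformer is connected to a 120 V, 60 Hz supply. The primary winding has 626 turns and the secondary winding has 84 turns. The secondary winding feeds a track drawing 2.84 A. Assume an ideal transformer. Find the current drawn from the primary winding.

I_p ≈ 0.381 A

For an ideal transformer I_p N_p = I_s N_s, so I_p = 2.84 × 84/626 = 0.381 A.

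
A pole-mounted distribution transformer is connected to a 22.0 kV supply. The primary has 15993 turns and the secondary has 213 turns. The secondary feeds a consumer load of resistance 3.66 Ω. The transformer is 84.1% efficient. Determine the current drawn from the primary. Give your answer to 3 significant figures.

V_s = 22000 × 213/15993 = 293.00 V.
I_s = V_s/R = 293.00/3.66 = 80.056 A.
P_out = V_s I_s = 293.00 × 80.056 = 23457 W.
P_in = P_out/η = 23457/0.841 = 27891 W.
I_p = P_in/V_p = 27891/22000 = 1.27 A.

I_p ≈ 1.27 A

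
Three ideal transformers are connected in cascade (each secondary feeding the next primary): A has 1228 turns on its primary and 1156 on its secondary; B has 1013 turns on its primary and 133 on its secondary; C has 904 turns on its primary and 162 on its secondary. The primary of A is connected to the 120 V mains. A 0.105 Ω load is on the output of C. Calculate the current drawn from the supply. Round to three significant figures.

Secondary of A: V = 120.00 × 1156/1228 = 112.96 V.
Secondary of B: V = 112.96 × 133/1013 = 14.831 V.
Secondary of C: V = 14.831 × 162/904 = 2.6578 V.
I_load = 2.6578/0.105 = 25.313 A, so P_out = 2.6578 × 25.313 = 67.277 W.
All ideal ⇒ P_in = P_out, so I_supply = 67.277/120 = 0.561 A.

I_supply ≈ 0.561 A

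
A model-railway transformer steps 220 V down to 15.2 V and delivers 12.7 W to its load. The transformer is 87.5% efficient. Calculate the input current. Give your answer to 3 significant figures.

I_in ≈ 0.0660 A

P_in = P_out/η = 12.7/0.875 = 14.514 W.
I_in = P_in/V_in = 14.514/220 = 0.0660 A.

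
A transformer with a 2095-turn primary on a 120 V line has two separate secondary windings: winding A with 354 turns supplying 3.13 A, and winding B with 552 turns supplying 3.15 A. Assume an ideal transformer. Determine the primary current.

V_A = 120 × 354/2095 = 20.277 V; V_B = 120 × 552/2095 = 31.618 V.
P_out = V_A I_A + V_B I_B = 20.277×3.13 + 31.618×3.15 = 63.467 + 99.597 = 163.06 W.
Ideal ⇒ P_in = P_out, so I_p = P_out/V_p = 163.06/120 = 1.36 A.

I_p ≈ 1.36 A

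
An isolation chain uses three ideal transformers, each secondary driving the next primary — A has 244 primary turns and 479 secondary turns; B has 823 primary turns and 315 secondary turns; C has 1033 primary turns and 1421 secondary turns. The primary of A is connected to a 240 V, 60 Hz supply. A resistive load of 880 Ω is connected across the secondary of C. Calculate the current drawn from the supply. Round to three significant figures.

Secondary of A: V = 240.00 × 479/244 = 471.15 V.
Secondary of B: V = 471.15 × 315/823 = 180.33 V.
Secondary of C: V = 180.33 × 1421/1033 = 248.06 V.
I_load = 248.06/880 = 0.28189 A, so P_out = 248.06 × 0.28189 = 69.926 W.
All ideal ⇒ P_in = P_out, so I_supply = 69.926/240 = 0.291 A.

I_supply ≈ 0.291 A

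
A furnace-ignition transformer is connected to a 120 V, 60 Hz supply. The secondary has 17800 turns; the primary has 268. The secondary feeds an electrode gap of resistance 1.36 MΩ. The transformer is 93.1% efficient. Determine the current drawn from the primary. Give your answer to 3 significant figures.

V_s = 120 × 17800/268 = 7970.1 V.
I_s = V_s/R = 7970.1/(1.36×10^6) = 0.0058604 A.
P_out = V_s I_s = 7970.1 × 0.0058604 = 46.708 W.
P_in = P_out/η = 46.708/0.931 = 50.170 W.
I_p = P_in/V_p = 50.170/120 = 0.418 A.

I_p ≈ 0.418 A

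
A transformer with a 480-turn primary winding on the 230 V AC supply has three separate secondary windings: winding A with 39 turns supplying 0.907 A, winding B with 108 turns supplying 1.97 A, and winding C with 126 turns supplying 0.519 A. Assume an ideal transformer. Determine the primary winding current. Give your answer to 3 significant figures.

I_p ≈ 0.653 A

V_A = 230 × 39/480 = 18.688 V; V_B = 230 × 108/480 = 51.750 V; V_C = 230 × 126/480 = 60.375 V.
P_out = V_A I_A + V_B I_B + V_C I_C = 18.688×0.907 + 51.750×1.97 + 60.375×0.519 = 16.950 + 101.95 + 31.335 = 150.23 W.
Ideal ⇒ P_in = P_out, so I_p = P_out/V_p = 150.23/230 = 0.653 A.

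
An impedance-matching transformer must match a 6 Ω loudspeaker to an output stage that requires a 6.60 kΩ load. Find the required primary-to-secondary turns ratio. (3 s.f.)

N_p/N_s ≈ 33.2

Z_p/Z_s = (N_p/N_s)², so N_p/N_s = √(6600/6) = √1100 = 33.2.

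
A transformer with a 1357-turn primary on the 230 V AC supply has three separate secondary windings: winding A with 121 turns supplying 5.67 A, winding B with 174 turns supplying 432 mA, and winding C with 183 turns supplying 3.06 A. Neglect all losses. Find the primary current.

V_A = 230 × 121/1357 = 20.508 V; V_B = 230 × 174/1357 = 29.492 V; V_C = 230 × 183/1357 = 31.017 V.
P_out = V_A I_A + V_B I_B + V_C I_C = 20.508×5.67 + 29.492×0.432 + 31.017×3.06 = 116.28 + 12.740 + 94.912 = 223.94 W.
Ideal ⇒ P_in = P_out, so I_p = P_out/V_p = 223.94/230 = 0.974 A.

I_p ≈ 0.974 A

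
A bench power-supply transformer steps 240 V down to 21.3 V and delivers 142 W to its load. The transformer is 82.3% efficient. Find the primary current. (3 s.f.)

I_p ≈ 0.719 A

P_in = P_out/η = 142/0.823 = 172.54 W.
I_p = P_in/V_p = 172.54/240 = 0.719 A.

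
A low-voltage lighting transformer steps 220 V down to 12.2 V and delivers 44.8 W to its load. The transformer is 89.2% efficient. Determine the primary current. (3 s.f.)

P_in = P_out/η = 44.8/0.892 = 50.224 W.
I_p = P_in/V_p = 50.224/220 = 0.228 A.

I_p ≈ 0.228 A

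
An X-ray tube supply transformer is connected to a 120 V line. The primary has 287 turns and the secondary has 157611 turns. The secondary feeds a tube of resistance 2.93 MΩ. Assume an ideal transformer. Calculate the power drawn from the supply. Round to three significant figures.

V_s = V_p × N_s/N_p = 120 × 157611/287 = 65900 V.
I_s = V_s/R = 65900/(2.93×10^6) = 0.022491 A.
I_p = I_s × N_s/N_p = 0.022491 × 157611/287 = 12.352 A.
P = V_p I_p = 120 × 12.352 = 1480 W.

P ≈ 1480 W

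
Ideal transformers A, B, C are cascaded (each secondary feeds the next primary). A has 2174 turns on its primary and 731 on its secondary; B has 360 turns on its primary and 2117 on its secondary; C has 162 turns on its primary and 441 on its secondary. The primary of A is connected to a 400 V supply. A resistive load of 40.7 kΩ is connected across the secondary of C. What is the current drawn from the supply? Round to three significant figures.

Secondary of A: V = 400.00 × 731/2174 = 134.50 V.
Secondary of B: V = 134.50 × 2117/360 = 790.93 V.
Secondary of C: V = 790.93 × 441/162 = 2153.1 V.
I_load = 2153.1/40700 = 0.052901 A, so P_out = 2153.1 × 0.052901 = 113.90 W.
All ideal ⇒ P_in = P_out, so I_supply = 113.90/400 = 0.285 A.

I_supply ≈ 0.285 A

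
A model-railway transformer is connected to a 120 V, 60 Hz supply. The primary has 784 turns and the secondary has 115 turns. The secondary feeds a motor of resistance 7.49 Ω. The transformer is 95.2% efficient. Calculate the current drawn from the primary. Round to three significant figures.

I_p ≈ 0.362 A

V_s = 120 × 115/784 = 17.602 V.
I_s = V_s/R = 17.602/7.49 = 2.3501 A.
P_out = V_s I_s = 17.602 × 2.3501 = 41.366 W.
P_in = P_out/η = 41.366/0.952 = 43.452 W.
I_p = P_in/V_p = 43.452/120 = 0.362 A.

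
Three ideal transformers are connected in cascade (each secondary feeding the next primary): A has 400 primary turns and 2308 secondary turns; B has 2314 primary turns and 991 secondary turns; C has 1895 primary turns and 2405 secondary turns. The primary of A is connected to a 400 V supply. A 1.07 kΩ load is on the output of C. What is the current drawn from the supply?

I_supply ≈ 3.68 A

After A: V = 400.00 × 2308/400 = 2308.0 V.
After B: V = 2308.0 × 991/2314 = 988.43 V.
After C: V = 988.43 × 2405/1895 = 1254.4 V.
I_load = 1254.4/1070 = 1.1724 A, so P_out = 1254.4 × 1.1724 = 1470.7 W.
All ideal ⇒ P_in = P_out, so I_supply = 1470.7/400 = 3.68 A.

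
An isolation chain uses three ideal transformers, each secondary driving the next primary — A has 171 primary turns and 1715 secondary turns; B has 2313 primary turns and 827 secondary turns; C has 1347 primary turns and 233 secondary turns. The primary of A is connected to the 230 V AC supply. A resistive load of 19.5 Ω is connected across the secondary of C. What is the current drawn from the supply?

I_supply ≈ 4.54 A

Secondary of A: V = 230.00 × 1715/171 = 2306.7 V.
Secondary of B: V = 2306.7 × 827/2313 = 824.76 V.
Secondary of C: V = 824.76 × 233/1347 = 142.66 V.
I_load = 142.66/19.5 = 7.3161 A, so P_out = 142.66 × 7.3161 = 1043.7 W.
All ideal ⇒ P_in = P_out, so I_supply = 1043.7/230 = 4.54 A.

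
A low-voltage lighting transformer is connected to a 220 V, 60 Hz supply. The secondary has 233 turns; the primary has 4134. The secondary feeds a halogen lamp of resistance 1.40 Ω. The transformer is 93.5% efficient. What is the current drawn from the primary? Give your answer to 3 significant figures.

V_s = 220 × 233/4134 = 12.400 V.
I_s = V_s/R = 12.400/1.40 = 8.8569 A.
P_out = V_s I_s = 12.400 × 8.8569 = 109.82 W.
P_in = P_out/η = 109.82/0.935 = 117.46 W.
I_p = P_in/V_p = 117.46/220 = 0.534 A.

I_p ≈ 0.534 A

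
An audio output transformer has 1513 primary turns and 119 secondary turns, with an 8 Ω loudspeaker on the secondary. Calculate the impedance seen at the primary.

Z_p ≈ 1290 Ω

Z_p = (N_p/N_s)² × Z_s = (1513/119)² × 8 = 1290 Ω.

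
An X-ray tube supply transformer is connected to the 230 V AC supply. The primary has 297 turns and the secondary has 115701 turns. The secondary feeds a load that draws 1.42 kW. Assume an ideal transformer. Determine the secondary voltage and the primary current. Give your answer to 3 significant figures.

V_s = V_p × N_s/N_p = 230 × 115701/297 = 89600 V.
I_s = P/V_s = 1420/89600 = 0.015848 A.
I_p = I_s × N_s/N_p = 0.015848 × 115701/297 = 6.17 A.

V_s ≈ 89600 V, I_p ≈ 6.17 A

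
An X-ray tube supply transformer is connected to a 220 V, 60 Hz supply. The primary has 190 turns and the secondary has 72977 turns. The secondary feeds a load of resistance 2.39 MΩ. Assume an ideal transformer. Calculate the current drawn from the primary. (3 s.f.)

I_p ≈ 13.6 A

V_s = V_p × N_s/N_p = 220 × 72977/190 = 84500 V.
I_s = V_s/R = 84500/(2.39×10^6) = 0.035356 A.
For an ideal transformer I_p N_p = I_s N_s, so I_p = 0.035356 × 72977/190 = 13.6 A.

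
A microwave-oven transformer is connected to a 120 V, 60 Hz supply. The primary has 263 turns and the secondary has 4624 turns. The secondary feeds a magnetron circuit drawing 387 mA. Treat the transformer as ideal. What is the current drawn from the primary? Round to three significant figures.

I_p ≈ 6.80 A

For an ideal transformer I_p N_p = I_s N_s, so I_p = 0.387 × 4624/263 = 6.80 A.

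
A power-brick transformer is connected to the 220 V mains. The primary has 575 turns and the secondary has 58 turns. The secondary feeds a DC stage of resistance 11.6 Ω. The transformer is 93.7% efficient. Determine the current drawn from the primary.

V_s = 220 × 58/575 = 22.191 V.
I_s = V_s/R = 22.191/11.6 = 1.9130 A.
P_out = V_s I_s = 22.191 × 1.9130 = 42.453 W.
P_in = P_out/η = 42.453/0.937 = 45.307 W.
I_p = P_in/V_p = 45.307/220 = 0.206 A.

I_p ≈ 0.206 A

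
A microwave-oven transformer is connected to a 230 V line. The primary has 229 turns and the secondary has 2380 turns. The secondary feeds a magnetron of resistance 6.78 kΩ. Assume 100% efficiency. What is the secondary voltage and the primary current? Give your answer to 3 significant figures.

V_s ≈ 2390 V, I_p ≈ 3.66 A

V_s = V_p × N_s/N_p = 230 × 2380/229 = 2390.4 V.
I_s = V_s/R = 2390.4/6780 = 0.35257 A.
I_p = I_s × N_s/N_p = 0.35257 × 2380/229 = 3.66 A.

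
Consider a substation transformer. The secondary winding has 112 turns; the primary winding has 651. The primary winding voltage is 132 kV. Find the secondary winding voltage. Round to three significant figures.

V_s/V_p = N_s/N_p, so V_s = 132000 × 112/651 = 22700 V.

V_s ≈ 22700 V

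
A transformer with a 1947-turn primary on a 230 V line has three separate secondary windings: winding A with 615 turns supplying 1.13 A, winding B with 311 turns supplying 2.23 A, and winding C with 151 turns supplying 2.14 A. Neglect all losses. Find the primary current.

V_A = 230 × 615/1947 = 72.650 V; V_B = 230 × 311/1947 = 36.739 V; V_C = 230 × 151/1947 = 17.838 V.
P_out = V_A I_A + V_B I_B + V_C I_C = 72.650×1.13 + 36.739×2.23 + 17.838×2.14 = 82.095 + 81.927 + 38.173 = 202.19 W.
Ideal ⇒ P_in = P_out, so I_p = P_out/V_p = 202.19/230 = 0.879 A.

I_p ≈ 0.879 A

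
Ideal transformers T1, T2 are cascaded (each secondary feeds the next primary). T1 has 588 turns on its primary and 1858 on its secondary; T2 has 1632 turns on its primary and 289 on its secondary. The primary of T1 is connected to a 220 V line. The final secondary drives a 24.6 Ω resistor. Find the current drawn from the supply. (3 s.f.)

After T1: V = 220.00 × 1858/588 = 695.17 V.
After T2: V = 695.17 × 289/1632 = 123.10 V.
I_load = 123.10/24.6 = 5.0042 A, so P_out = 123.10 × 5.0042 = 616.03 W.
All ideal ⇒ P_in = P_out, so I_supply = 616.03/220 = 2.80 A.

I_supply ≈ 2.80 A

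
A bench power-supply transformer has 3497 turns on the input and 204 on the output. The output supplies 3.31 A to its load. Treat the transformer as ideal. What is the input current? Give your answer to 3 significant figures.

I_in ≈ 0.193 A

For an ideal transformer I_in/I_out = N_out/N_in, so I_in = 3.31 × 204/3497 = 0.193 A.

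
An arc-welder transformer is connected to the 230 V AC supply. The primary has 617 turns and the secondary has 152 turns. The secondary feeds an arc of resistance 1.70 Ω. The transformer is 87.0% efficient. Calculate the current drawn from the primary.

I_p ≈ 9.44 A

V_s = 230 × 152/617 = 56.661 V.
I_s = V_s/R = 56.661/1.70 = 33.330 A.
P_out = V_s I_s = 56.661 × 33.330 = 1888.5 W.
P_in = P_out/η = 1888.5/0.870 = 2170.7 W.
I_p = P_in/V_p = 2170.7/230 = 9.44 A.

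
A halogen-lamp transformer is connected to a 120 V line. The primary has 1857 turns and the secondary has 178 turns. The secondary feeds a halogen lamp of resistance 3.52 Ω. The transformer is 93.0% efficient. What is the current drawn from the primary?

I_p ≈ 0.337 A

V_s = 120 × 178/1857 = 11.502 V.
I_s = V_s/R = 11.502/3.52 = 3.2677 A.
P_out = V_s I_s = 11.502 × 3.2677 = 37.587 W.
P_in = P_out/η = 37.587/0.930 = 40.416 W.
I_p = P_in/V_p = 40.416/120 = 0.337 A.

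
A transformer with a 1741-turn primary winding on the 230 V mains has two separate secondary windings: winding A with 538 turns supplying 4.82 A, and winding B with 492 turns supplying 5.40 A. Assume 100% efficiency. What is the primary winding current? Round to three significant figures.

I_p ≈ 3.02 A

V_A = 230 × 538/1741 = 71.074 V; V_B = 230 × 492/1741 = 64.997 V.
P_out = V_A I_A + V_B I_B = 71.074×4.82 + 64.997×5.40 = 342.58 + 350.98 = 693.56 W.
Ideal ⇒ P_in = P_out, so I_p = P_out/V_p = 693.56/230 = 3.02 A.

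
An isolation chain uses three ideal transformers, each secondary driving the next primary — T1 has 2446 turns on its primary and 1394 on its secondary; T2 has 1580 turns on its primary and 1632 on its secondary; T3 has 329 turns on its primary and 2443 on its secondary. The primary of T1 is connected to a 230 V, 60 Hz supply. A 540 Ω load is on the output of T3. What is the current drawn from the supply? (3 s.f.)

After T1: V = 230.00 × 1394/2446 = 131.08 V.
After T2: V = 131.08 × 1632/1580 = 135.39 V.
After T3: V = 135.39 × 2443/329 = 1005.4 V.
I_load = 1005.4/540 = 1.8618 A, so P_out = 1005.4 × 1.8618 = 1871.8 W.
All ideal ⇒ P_in = P_out, so I_supply = 1871.8/230 = 8.14 A.

I_supply ≈ 8.14 A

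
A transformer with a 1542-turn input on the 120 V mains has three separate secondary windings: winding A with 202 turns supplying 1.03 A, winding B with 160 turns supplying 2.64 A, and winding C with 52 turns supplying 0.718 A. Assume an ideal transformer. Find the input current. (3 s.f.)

V_A = 120 × 202/1542 = 15.720 V; V_B = 120 × 160/1542 = 12.451 V; V_C = 120 × 52/1542 = 4.0467 V.
P_out = V_A I_A + V_B I_B + V_C I_C = 15.720×1.03 + 12.451×2.64 + 4.0467×0.718 = 16.191 + 32.872 + 2.9055 = 51.969 W.
Ideal ⇒ P_in = P_out, so I_in = P_out/V_in = 51.969/120 = 0.433 A.

I_in ≈ 0.433 A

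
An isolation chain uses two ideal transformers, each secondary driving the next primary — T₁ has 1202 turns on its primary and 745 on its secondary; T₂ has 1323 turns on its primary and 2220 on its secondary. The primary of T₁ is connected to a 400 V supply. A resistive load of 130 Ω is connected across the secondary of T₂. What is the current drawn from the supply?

Secondary of T₁: V = 400.00 × 745/1202 = 247.92 V.
Secondary of T₂: V = 247.92 × 2220/1323 = 416.01 V.
I_load = 416.01/130 = 3.2001 A, so P_out = 416.01 × 3.2001 = 1331.3 W.
All ideal ⇒ P_in = P_out, so I_supply = 1331.3/400 = 3.33 A.

I_supply ≈ 3.33 A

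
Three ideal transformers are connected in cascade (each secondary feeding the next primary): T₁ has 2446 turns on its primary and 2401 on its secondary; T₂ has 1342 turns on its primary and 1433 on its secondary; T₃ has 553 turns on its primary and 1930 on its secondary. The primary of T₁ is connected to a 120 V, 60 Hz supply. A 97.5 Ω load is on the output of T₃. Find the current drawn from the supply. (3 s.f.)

I_supply ≈ 16.5 A

After T₁: V = 120.00 × 2401/2446 = 117.79 V.
After T₂: V = 117.79 × 1433/1342 = 125.78 V.
After T₃: V = 125.78 × 1930/553 = 438.98 V.
I_load = 438.98/97.5 = 4.5023 A, so P_out = 438.98 × 4.5023 = 1976.4 W.
All ideal ⇒ P_in = P_out, so I_supply = 1976.4/120 = 16.5 A.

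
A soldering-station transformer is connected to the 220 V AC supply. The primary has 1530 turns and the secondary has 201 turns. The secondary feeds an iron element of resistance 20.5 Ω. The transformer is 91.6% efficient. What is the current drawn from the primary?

I_p ≈ 0.202 A

V_s = 220 × 201/1530 = 28.902 V.
I_s = V_s/R = 28.902/20.5 = 1.4099 A.
P_out = V_s I_s = 28.902 × 1.4099 = 40.747 W.
P_in = P_out/η = 40.747/0.916 = 44.484 W.
I_p = P_in/V_p = 44.484/220 = 0.202 A.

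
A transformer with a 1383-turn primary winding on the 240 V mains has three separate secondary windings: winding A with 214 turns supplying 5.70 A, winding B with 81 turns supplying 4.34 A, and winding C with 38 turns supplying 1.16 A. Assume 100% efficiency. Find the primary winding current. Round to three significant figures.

I_p ≈ 1.17 A

V_A = 240 × 214/1383 = 37.137 V; V_B = 240 × 81/1383 = 14.056 V; V_C = 240 × 38/1383 = 6.5944 V.
P_out = V_A I_A + V_B I_B + V_C I_C = 37.137×5.70 + 14.056×4.34 + 6.5944×1.16 = 211.68 + 61.005 + 7.6495 = 280.33 W.
Ideal ⇒ P_in = P_out, so I_p = P_out/V_p = 280.33/240 = 1.17 A.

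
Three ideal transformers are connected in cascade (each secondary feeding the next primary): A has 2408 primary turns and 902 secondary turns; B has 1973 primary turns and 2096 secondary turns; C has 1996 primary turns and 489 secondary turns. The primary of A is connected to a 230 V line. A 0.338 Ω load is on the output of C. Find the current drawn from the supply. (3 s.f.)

I_supply ≈ 6.47 A

After A: V = 230.00 × 902/2408 = 86.154 V.
After B: V = 86.154 × 2096/1973 = 91.525 V.
After C: V = 91.525 × 489/1996 = 22.423 V.
I_load = 22.423/0.338 = 66.340 A, so P_out = 22.423 × 66.340 = 1487.5 W.
All ideal ⇒ P_in = P_out, so I_supply = 1487.5/230 = 6.47 A.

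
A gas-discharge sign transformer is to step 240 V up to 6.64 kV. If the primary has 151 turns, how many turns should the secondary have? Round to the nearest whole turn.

N_s/N_p = V_s/V_p, so N_s = 151 × 6640/240 = 4177.7 ≈ 4178 turns.

N_s = 4178 turns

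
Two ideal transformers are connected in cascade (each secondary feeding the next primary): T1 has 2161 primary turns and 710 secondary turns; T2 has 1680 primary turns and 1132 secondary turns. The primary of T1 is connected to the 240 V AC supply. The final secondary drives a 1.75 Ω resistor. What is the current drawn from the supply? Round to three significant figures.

Secondary of T1: V = 240.00 × 710/2161 = 78.852 V.
Secondary of T2: V = 78.852 × 1132/1680 = 53.131 V.
I_load = 53.131/1.75 = 30.361 A, so P_out = 53.131 × 30.361 = 1613.1 W.
All ideal ⇒ P_in = P_out, so I_supply = 1613.1/240 = 6.72 A.

I_supply ≈ 6.72 A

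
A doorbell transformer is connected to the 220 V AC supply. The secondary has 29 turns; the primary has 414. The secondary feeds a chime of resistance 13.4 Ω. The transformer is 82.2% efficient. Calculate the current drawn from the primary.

V_s = 220 × 29/414 = 15.411 V.
I_s = V_s/R = 15.411/13.4 = 1.1500 A.
P_out = V_s I_s = 15.411 × 1.1500 = 17.723 W.
P_in = P_out/η = 17.723/0.822 = 21.561 W.
I_p = P_in/V_p = 21.561/220 = 0.0980 A.

I_p ≈ 0.0980 A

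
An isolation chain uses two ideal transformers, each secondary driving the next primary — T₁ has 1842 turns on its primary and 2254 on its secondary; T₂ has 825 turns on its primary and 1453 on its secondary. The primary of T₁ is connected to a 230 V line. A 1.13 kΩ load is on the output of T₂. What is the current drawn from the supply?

I_supply ≈ 0.945 A

Secondary of T₁: V = 230.00 × 2254/1842 = 281.44 V.
Secondary of T₂: V = 281.44 × 1453/825 = 495.68 V.
I_load = 495.68/1130 = 0.43866 A, so P_out = 495.68 × 0.43866 = 217.43 W.
All ideal ⇒ P_in = P_out, so I_supply = 217.43/230 = 0.945 A.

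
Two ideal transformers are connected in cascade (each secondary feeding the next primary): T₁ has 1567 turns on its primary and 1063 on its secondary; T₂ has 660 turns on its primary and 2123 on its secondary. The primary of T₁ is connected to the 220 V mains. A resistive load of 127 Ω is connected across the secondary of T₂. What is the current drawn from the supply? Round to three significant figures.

I_supply ≈ 8.25 A

Secondary of T₁: V = 220.00 × 1063/1567 = 149.24 V.
Secondary of T₂: V = 149.24 × 2123/660 = 480.06 V.
I_load = 480.06/127 = 3.7800 A, so P_out = 480.06 × 3.7800 = 1814.6 W.
All ideal ⇒ P_in = P_out, so I_supply = 1814.6/220 = 8.25 A.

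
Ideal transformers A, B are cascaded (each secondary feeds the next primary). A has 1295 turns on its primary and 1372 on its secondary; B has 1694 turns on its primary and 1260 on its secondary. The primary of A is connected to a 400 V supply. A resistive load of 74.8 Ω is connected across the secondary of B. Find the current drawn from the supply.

I_supply ≈ 3.32 A

After A: V = 400.00 × 1372/1295 = 423.78 V.
After B: V = 423.78 × 1260/1694 = 315.21 V.
I_load = 315.21/74.8 = 4.2141 A, so P_out = 315.21 × 4.2141 = 1328.3 W.
All ideal ⇒ P_in = P_out, so I_supply = 1328.3/400 = 3.32 A.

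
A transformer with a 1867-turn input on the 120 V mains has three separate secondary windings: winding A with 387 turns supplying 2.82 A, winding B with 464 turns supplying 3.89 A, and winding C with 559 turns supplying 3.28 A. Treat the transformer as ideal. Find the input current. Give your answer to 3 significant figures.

V_A = 120 × 387/1867 = 24.874 V; V_B = 120 × 464/1867 = 29.823 V; V_C = 120 × 559/1867 = 35.929 V.
P_out = V_A I_A + V_B I_B + V_C I_C = 24.874×2.82 + 29.823×3.89 + 35.929×3.28 = 70.145 + 116.01 + 117.85 = 304.01 W.
Ideal ⇒ P_in = P_out, so I_in = P_out/V_in = 304.01/120 = 2.53 A.

I_in ≈ 2.53 A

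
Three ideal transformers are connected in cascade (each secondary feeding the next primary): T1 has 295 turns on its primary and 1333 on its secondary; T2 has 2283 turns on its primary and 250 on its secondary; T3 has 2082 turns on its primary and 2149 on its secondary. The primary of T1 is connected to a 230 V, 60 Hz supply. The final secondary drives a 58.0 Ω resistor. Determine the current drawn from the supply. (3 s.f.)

After T1: V = 230.00 × 1333/295 = 1039.3 V.
After T2: V = 1039.3 × 250/2283 = 113.81 V.
After T3: V = 113.81 × 2149/2082 = 117.47 V.
I_load = 117.47/58.0 = 2.0253 A, so P_out = 117.47 × 2.0253 = 237.92 W.
All ideal ⇒ P_in = P_out, so I_supply = 237.92/230 = 1.03 A.

I_supply ≈ 1.03 A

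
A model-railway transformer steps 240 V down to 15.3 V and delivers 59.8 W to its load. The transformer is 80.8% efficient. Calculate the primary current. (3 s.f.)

I_p ≈ 0.308 A

P_in = P_out/η = 59.8/0.808 = 74.010 W.
I_p = P_in/V_p = 74.010/240 = 0.308 A.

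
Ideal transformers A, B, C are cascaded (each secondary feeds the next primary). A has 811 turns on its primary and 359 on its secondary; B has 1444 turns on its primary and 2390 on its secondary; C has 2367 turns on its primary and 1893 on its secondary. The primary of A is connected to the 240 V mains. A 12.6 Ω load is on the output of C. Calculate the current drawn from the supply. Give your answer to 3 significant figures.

I_supply ≈ 6.54 A

Secondary of A: V = 240.00 × 359/811 = 106.24 V.
Secondary of B: V = 106.24 × 2390/1444 = 175.84 V.
Secondary of C: V = 175.84 × 1893/2367 = 140.63 V.
I_load = 140.63/12.6 = 11.161 A, so P_out = 140.63 × 11.161 = 1569.5 W.
All ideal ⇒ P_in = P_out, so I_supply = 1569.5/240 = 6.54 A.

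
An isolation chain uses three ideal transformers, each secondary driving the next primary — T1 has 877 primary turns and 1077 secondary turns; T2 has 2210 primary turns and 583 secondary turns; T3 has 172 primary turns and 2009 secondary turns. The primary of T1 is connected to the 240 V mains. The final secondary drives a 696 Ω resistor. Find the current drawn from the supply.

Secondary of T1: V = 240.00 × 1077/877 = 294.73 V.
Secondary of T2: V = 294.73 × 583/2210 = 77.751 V.
Secondary of T3: V = 77.751 × 2009/172 = 908.14 V.
I_load = 908.14/696 = 1.3048 A, so P_out = 908.14 × 1.3048 = 1185.0 W.
All ideal ⇒ P_in = P_out, so I_supply = 1185.0/240 = 4.94 A.

I_supply ≈ 4.94 A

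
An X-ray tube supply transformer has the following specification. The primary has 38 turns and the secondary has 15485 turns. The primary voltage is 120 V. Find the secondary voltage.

V_s ≈ 48900 V

V_s/V_p = N_s/N_p, so V_s = 120 × 15485/38 = 48900 V.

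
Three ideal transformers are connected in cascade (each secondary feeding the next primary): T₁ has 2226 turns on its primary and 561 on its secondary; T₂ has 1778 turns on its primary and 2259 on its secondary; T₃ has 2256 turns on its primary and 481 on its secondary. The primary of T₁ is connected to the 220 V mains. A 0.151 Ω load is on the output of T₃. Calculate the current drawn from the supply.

Secondary of T₁: V = 220.00 × 561/2226 = 55.445 V.
Secondary of T₂: V = 55.445 × 2259/1778 = 70.444 V.
Secondary of T₃: V = 70.444 × 481/2256 = 15.019 V.
I_load = 15.019/0.151 = 99.466 A, so P_out = 15.019 × 99.466 = 1493.9 W.
All ideal ⇒ P_in = P_out, so I_supply = 1493.9/220 = 6.79 A.

I_supply ≈ 6.79 A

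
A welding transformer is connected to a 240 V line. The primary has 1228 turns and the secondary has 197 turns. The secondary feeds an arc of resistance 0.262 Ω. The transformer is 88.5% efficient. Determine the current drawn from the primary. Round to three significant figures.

V_s = 240 × 197/1228 = 38.502 V.
I_s = V_s/R = 38.502/0.262 = 146.95 A.
P_out = V_s I_s = 38.502 × 146.95 = 5657.9 W.
P_in = P_out/η = 5657.9/0.885 = 6393.1 W.
I_p = P_in/V_p = 6393.1/240 = 26.6 A.

I_p ≈ 26.6 A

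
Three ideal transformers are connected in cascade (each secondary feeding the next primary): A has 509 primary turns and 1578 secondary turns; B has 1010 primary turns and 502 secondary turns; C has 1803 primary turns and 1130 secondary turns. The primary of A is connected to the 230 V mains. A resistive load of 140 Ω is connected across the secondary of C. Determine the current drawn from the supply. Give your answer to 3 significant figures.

After A: V = 230.00 × 1578/509 = 713.05 V.
After B: V = 713.05 × 502/1010 = 354.40 V.
After C: V = 354.40 × 1130/1803 = 222.12 V.
I_load = 222.12/140 = 1.5866 A, so P_out = 222.12 × 1.5866 = 352.40 W.
All ideal ⇒ P_in = P_out, so I_supply = 352.40/230 = 1.53 A.

I_supply ≈ 1.53 A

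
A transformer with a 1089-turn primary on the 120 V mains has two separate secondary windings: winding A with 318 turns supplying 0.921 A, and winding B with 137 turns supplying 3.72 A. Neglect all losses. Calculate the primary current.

V_A = 120 × 318/1089 = 35.041 V; V_B = 120 × 137/1089 = 15.096 V.
P_out = V_A I_A + V_B I_B = 35.041×0.921 + 15.096×3.72 = 32.273 + 56.159 = 88.432 W.
Ideal ⇒ P_in = P_out, so I_p = P_out/V_p = 88.432/120 = 0.737 A.

I_p ≈ 0.737 A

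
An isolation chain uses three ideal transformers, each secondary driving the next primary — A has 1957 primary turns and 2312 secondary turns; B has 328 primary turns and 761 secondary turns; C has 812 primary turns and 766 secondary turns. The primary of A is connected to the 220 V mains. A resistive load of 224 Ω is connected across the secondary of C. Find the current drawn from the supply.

After A: V = 220.00 × 2312/1957 = 259.91 V.
After B: V = 259.91 × 761/328 = 603.02 V.
After C: V = 603.02 × 766/812 = 568.86 V.
I_load = 568.86/224 = 2.5395 A, so P_out = 568.86 × 2.5395 = 1444.6 W.
All ideal ⇒ P_in = P_out, so I_supply = 1444.6/220 = 6.57 A.

I_supply ≈ 6.57 A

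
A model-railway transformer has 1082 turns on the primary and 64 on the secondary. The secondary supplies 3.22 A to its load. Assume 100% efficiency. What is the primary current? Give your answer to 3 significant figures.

For an ideal transformer I_p/I_s = N_s/N_p, so I_p = 3.22 × 64/1082 = 0.190 A.

I_p ≈ 0.190 A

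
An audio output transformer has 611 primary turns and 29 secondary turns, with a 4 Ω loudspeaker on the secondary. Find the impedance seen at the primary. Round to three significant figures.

Z_p ≈ 1780 Ω

Z_p = (N_p/N_s)² × Z_s = (611/29)² × 4 = 1780 Ω.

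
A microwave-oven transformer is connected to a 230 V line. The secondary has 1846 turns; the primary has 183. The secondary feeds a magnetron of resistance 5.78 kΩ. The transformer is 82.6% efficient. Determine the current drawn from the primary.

V_s = 230 × 1846/183 = 2320.1 V.
I_s = V_s/R = 2320.1/5780 = 0.40140 A.
P_out = V_s I_s = 2320.1 × 0.40140 = 931.30 W.
P_in = P_out/η = 931.30/0.826 = 1127.5 W.
I_p = P_in/V_p = 1127.5/230 = 4.90 A.

I_p ≈ 4.90 A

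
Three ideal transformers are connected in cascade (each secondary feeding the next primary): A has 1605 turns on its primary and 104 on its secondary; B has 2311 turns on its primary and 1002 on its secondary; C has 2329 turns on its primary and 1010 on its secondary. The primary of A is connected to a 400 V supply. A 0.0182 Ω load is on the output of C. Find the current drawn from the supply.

After A: V = 400.00 × 104/1605 = 25.919 V.
After B: V = 25.919 × 1002/2311 = 11.238 V.
After C: V = 11.238 × 1010/2329 = 4.8735 V.
I_load = 4.8735/0.0182 = 267.77 A, so P_out = 4.8735 × 267.77 = 1305.0 W.
All ideal ⇒ P_in = P_out, so I_supply = 1305.0/400 = 3.26 A.

I_supply ≈ 3.26 A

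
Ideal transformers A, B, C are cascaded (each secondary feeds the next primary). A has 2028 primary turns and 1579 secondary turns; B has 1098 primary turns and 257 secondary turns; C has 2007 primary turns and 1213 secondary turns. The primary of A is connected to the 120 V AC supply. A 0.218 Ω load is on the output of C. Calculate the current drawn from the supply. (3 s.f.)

I_supply ≈ 6.68 A

Secondary of A: V = 120.00 × 1579/2028 = 93.432 V.
Secondary of B: V = 93.432 × 257/1098 = 21.869 V.
Secondary of C: V = 21.869 × 1213/2007 = 13.217 V.
I_load = 13.217/0.218 = 60.629 A, so P_out = 13.217 × 60.629 = 801.35 W.
All ideal ⇒ P_in = P_out, so I_supply = 801.35/120 = 6.68 A.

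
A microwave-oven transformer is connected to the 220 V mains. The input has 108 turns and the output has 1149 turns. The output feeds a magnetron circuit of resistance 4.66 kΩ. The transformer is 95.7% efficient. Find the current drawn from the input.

V_out = 220 × 1149/108 = 2340.6 V.
I_out = V_out/R = 2340.6/4660 = 0.50227 A.
P_out = V_out I_out = 2340.6 × 0.50227 = 1175.6 W.
P_in = P_out/η = 1175.6/0.957 = 1228.4 W.
I_in = P_in/V_in = 1228.4/220 = 5.58 A.

I_in ≈ 5.58 A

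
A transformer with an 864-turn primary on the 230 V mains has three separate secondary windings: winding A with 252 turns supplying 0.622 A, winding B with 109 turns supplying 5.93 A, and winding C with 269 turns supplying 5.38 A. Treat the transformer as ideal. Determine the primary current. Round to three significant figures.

I_p ≈ 2.60 A

V_A = 230 × 252/864 = 67.083 V; V_B = 230 × 109/864 = 29.016 V; V_C = 230 × 269/864 = 71.609 V.
P_out = V_A I_A + V_B I_B + V_C I_C = 67.083×0.622 + 29.016×5.93 + 71.609×5.38 = 41.726 + 172.07 + 385.26 = 599.05 W.
Ideal ⇒ P_in = P_out, so I_p = P_out/V_p = 599.05/230 = 2.60 A.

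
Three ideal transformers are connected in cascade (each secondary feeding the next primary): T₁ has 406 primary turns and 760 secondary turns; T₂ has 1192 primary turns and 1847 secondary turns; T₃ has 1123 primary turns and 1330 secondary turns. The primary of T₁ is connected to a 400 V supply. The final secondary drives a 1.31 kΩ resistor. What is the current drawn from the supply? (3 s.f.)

I_supply ≈ 3.60 A

Secondary of T₁: V = 400.00 × 760/406 = 748.77 V.
Secondary of T₂: V = 748.77 × 1847/1192 = 1160.2 V.
Secondary of T₃: V = 1160.2 × 1330/1123 = 1374.1 V.
I_load = 1374.1/1310 = 1.0489 A, so P_out = 1374.1 × 1.0489 = 1441.3 W.
All ideal ⇒ P_in = P_out, so I_supply = 1441.3/400 = 3.60 A.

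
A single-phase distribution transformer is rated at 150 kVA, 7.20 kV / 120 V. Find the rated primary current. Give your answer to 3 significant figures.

I_p = S/V_p = 150000/7200 = 20.8 A.

I_p ≈ 20.8 A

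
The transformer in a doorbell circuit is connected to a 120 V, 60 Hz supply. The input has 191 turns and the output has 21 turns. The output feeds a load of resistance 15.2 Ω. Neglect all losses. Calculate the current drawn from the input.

V_out = V_in × N_out/N_in = 120 × 21/191 = 13.194 V.
I_out = V_out/R = 13.194/15.2 = 0.86801 A.
For an ideal transformer I_in N_in = I_out N_out, so I_in = 0.86801 × 21/191 = 0.0954 A.

I_in ≈ 0.0954 A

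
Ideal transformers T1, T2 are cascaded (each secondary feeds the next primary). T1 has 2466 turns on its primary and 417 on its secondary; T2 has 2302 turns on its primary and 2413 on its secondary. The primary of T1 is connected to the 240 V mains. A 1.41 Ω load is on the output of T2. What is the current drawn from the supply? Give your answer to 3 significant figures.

Secondary of T1: V = 240.00 × 417/2466 = 40.584 V.
Secondary of T2: V = 40.584 × 2413/2302 = 42.541 V.
I_load = 42.541/1.41 = 30.171 A, so P_out = 42.541 × 30.171 = 1283.5 W.
All ideal ⇒ P_in = P_out, so I_supply = 1283.5/240 = 5.35 A.

I_supply ≈ 5.35 A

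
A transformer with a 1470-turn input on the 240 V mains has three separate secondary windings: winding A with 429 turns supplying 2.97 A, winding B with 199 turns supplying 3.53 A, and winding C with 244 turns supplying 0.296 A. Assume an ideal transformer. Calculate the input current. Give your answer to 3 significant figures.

I_in ≈ 1.39 A

V_A = 240 × 429/1470 = 70.041 V; V_B = 240 × 199/1470 = 32.490 V; V_C = 240 × 244/1470 = 39.837 V.
P_out = V_A I_A + V_B I_B + V_C I_C = 70.041×2.97 + 32.490×3.53 + 39.837×0.296 = 208.02 + 114.69 + 11.792 = 334.50 W.
Ideal ⇒ P_in = P_out, so I_in = P_out/V_in = 334.50/240 = 1.39 A.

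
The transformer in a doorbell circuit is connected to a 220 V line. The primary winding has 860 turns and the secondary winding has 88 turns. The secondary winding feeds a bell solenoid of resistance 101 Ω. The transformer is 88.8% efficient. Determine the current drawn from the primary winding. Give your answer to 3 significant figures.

V_s = 220 × 88/860 = 22.512 V.
I_s = V_s/R = 22.512/101 = 0.22289 A.
P_out = V_s I_s = 22.512 × 0.22289 = 5.0176 W.
P_in = P_out/η = 5.0176/0.888 = 5.6504 W.
I_p = P_in/V_p = 5.6504/220 = 0.0257 A.

I_p ≈ 0.0257 A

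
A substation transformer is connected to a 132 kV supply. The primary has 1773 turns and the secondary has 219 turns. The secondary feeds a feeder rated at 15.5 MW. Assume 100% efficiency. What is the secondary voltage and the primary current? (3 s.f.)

V_s ≈ 16300 V, I_p ≈ 117 A

V_s = V_p × N_s/N_p = 132000 × 219/1773 = 16305 V.
I_s = P/V_s = 1.55×10^7/16305 = 950.65 A.
I_p = I_s × N_s/N_p = 950.65 × 219/1773 = 117 A.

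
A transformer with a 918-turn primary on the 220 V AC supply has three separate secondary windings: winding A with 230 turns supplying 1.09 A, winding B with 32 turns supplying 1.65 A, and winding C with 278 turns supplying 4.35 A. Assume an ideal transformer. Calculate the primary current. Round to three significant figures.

I_p ≈ 1.65 A

V_A = 220 × 230/918 = 55.120 V; V_B = 220 × 32/918 = 7.6688 V; V_C = 220 × 278/918 = 66.623 V.
P_out = V_A I_A + V_B I_B + V_C I_C = 55.120×1.09 + 7.6688×1.65 + 66.623×4.35 = 60.081 + 12.654 + 289.81 = 362.54 W.
Ideal ⇒ P_in = P_out, so I_p = P_out/V_p = 362.54/220 = 1.65 A.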